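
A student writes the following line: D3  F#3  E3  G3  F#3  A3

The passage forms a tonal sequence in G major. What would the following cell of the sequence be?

G3 B3

Taking 2-note groups, the heads are D3, E3, F#3: the pattern moves up a 2nd.
Statement 4 starts on G3 and keeps the same diatonic contour: G3 B3.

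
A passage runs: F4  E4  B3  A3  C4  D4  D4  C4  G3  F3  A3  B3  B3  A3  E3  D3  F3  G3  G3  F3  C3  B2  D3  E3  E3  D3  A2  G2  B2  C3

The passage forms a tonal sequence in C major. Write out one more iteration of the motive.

Taking 6-note groups, the heads are F4, D4, B3, G3, E3: the pattern moves down a 3rd.
So cell 6 is C3 B2 F2 E2 G2 A2.

C3 B2 F2 E2 G2 A2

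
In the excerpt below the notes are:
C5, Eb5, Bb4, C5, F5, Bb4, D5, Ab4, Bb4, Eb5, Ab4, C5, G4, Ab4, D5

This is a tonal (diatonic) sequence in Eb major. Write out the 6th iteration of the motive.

Taking 5-note groups, the heads are C5, Bb4, Ab4: the pattern moves down a 2nd.
Extending down a 2nd: G4 → F4 → Eb4.
So cell 6 is Eb4 G4 D4 Eb4 Ab4.

Eb4 G4 D4 Eb4 Ab4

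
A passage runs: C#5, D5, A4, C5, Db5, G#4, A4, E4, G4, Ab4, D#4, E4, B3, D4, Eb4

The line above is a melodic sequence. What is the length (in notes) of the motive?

Try groups of 5 (3 cells in 15 notes):
C#5 D5 A4 C5 Db5 | G#4 A4 E4 G4 Ab4 | D#4 E4 B3 D4 Eb4
Each cell is the previous one down a 4th — so the unit is 5 notes.

5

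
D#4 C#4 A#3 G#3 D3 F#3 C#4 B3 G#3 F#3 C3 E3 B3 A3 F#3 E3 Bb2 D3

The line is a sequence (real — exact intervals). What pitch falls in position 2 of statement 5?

F3

With 6-note cells, note 2 of each statement runs C#4, B3, A3.
Carrying that down a 2nd forward: G3 → F3.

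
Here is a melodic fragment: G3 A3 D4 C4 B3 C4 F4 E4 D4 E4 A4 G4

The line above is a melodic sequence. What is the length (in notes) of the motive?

There are 12 notes; a 4-note unit gives 3 cells:
G3 A3 D4 C4 | B3 C4 F4 E4 | D4 E4 A4 G4
Each cell is the previous one up a 3rd — so the unit is 4 notes.

4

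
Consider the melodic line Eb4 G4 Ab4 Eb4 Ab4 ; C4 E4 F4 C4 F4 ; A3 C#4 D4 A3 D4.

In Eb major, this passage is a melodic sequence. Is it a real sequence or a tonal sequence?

real

Each cell has the same semitone pattern (4, 1, -5, 5) — intervals are preserved exactly.
And E4 lies outside Eb major, so the sequence is real rather than tonal.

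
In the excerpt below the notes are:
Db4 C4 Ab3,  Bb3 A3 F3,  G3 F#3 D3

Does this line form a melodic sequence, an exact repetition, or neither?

Each 3-note cell is the previous one transposed down a 3rd.

sequence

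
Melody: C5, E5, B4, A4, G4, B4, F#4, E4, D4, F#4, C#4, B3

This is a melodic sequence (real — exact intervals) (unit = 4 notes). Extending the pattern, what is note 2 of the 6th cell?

With 4-note cells, note 2 of each statement runs E5, B4, F#4.
Extending down a 4th: C#4 → G#3 → D#3.

D#3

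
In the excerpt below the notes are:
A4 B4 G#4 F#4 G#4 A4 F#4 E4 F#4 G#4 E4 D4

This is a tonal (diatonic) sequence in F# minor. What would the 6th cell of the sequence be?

Taking 4-note groups, the heads are A4, G#4, F#4: the pattern moves down a 2nd.
Extending down a 2nd: E4 → D4 → C#4.
Statement 6 starts on C#4 and keeps the same diatonic contour: C#4 D4 B3 A3.

C#4 D4 B3 A3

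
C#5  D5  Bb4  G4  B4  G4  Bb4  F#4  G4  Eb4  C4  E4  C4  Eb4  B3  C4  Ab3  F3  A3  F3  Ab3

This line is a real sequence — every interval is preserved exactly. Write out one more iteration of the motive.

The 7-note cells begin on C#5, F#4, B3 — each down a 5th from the last.
So cell 4 is E3 F3 Db3 Bb2 D3 Bb2 Db3.

E3 F3 Db3 Bb2 D3 Bb2 Db3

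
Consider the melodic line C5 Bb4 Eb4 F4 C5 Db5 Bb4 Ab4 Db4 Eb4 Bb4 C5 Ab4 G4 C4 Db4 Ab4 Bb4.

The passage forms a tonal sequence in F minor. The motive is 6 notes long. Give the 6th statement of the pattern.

Taking 6-note groups, the heads are C5, Bb4, Ab4: the pattern moves down a 2nd.
Carrying on: G4 → F4 → Eb4.
From Eb4 the diatonic shape gives Eb4 Db4 G3 Ab3 Eb4 F4.

Eb4 Db4 G3 Ab3 Eb4 F4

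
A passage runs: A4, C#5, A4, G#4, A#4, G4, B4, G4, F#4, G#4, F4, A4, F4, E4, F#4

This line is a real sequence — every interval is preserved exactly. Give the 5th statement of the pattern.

With a 5-note motive the entries are A4, G4, F4, each down a 2nd from the previous.
Carrying on: Eb4 → Db4.
So cell 5 is Db4 F4 Db4 C4 D4.

Db4 F4 Db4 C4 D4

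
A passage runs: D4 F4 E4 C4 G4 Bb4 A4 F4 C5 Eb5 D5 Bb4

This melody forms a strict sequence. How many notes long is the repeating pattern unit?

12 notes total. Splitting into 3 groups of 4:
D4 F4 E4 C4 | G4 Bb4 A4 F4 | C5 Eb5 D5 Bb4
Every group is a transposition up a 4th of the one before; no shorter unit works.

4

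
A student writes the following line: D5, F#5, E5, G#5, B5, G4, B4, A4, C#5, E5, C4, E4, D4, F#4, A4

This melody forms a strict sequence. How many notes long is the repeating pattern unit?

5

15 notes total. Splitting into 3 groups of 5:
D5 F#5 E5 G#5 B5 | G4 B4 A4 C#5 E5 | C4 E4 D4 F#4 A4
Every group is a transposition down a 5th of the one before; no shorter unit works.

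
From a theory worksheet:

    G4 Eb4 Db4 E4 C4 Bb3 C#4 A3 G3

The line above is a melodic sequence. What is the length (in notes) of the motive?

3

Try groups of 3 (3 cells in 9 notes):
G4 Eb4 Db4 | E4 C4 Bb3 | C#4 A3 G3
Each cell is the previous one down a 3rd — so the unit is 3 notes.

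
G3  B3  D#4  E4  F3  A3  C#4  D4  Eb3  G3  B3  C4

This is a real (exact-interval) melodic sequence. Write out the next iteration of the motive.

The 4-note cells begin on G3, F3, Eb3 — each down a 2nd from the last.
Statement 4 starts on Db3 and keeps the same exact contour: Db3 F3 A3 Bb3.

Db3 F3 A3 Bb3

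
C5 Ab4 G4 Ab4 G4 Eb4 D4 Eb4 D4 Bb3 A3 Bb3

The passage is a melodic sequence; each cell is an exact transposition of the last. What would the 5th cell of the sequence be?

E3 C3 B2 C3

Unit = 4 notes; the statements start on C5, G4, D4, moving down a 4th each time.
Extending down a 4th: A3 → E3.
So cell 5 is E3 C3 B2 C3.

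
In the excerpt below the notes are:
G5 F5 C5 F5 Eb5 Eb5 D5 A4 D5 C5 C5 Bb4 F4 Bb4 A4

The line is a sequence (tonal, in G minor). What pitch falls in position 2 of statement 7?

A3

With 5-note cells, note 2 of each statement runs F5, D5, Bb4.
Each moves down a 3rd. Continuing: G4 → Eb4 → C4 → A3.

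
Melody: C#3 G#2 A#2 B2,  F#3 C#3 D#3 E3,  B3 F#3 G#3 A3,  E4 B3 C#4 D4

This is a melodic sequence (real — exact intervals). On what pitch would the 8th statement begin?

C6

Taking 4-note groups, the heads are C#3, F#3, B3, E4: the pattern moves up a 4th.
Continuing: A4 → D5 → G5 → C6. Statement 8 starts on C6.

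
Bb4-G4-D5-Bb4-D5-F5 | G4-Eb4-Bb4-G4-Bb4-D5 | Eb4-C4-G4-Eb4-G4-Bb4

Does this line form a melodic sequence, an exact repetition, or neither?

sequence

Each 6-note cell is the previous one transposed down a 3rd.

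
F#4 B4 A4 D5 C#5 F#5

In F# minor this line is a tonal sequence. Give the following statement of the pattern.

E5 A5

With a 2-note motive the entries are F#4, A4, C#5, each up a 3rd from the previous.
So cell 4 is E5 A5.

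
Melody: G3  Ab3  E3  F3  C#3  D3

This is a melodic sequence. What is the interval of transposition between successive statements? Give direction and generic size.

down a 3rd

Unit = 2 notes; the statements start on G3, E3, C#3, moving down a 3rd each time.
From G3 to E3: down a 3rd.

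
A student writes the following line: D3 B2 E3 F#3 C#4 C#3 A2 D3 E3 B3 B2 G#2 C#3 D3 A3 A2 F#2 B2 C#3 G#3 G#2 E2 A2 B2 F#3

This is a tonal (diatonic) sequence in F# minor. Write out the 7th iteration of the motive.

E2 C#2 F#2 G#2 D3

Taking 5-note groups, the heads are D3, C#3, B2, A2, G#2: the pattern moves down a 2nd.
Continuing the starts: F#2 → E2.
Statement 7 starts on E2 and keeps the same diatonic contour: E2 C#2 F#2 G#2 D3.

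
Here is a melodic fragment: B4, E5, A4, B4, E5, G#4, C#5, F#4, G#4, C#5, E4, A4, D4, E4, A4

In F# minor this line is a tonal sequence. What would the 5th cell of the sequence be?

A3 D4 G#3 A3 D4

Taking 5-note groups, the heads are B4, G#4, E4: the pattern moves down a 3rd.
Continuing the starts: C#4 → A3.
From A3 the diatonic shape gives A3 D4 G#3 A3 D4.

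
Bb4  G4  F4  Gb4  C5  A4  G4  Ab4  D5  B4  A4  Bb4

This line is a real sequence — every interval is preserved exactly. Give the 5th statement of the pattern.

Taking 4-note groups, the heads are Bb4, C5, D5: the pattern moves up a 2nd.
Extending up a 2nd: E5 → F#5.
Statement 5 starts on F#5 and keeps the same exact contour: F#5 D#5 C#5 D5.

F#5 D#5 C#5 D5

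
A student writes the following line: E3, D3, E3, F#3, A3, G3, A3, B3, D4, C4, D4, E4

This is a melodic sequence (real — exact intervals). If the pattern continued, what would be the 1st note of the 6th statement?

With 4-note cells, note 1 of each statement runs E3, A3, D4.
Carrying that up a 4th forward: G4 → C5 → F5.

F5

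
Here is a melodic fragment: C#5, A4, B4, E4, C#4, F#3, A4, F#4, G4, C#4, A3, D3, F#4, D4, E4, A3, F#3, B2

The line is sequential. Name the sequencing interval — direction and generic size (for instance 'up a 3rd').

The 6-note cells begin on C#5, A4, F#4 — each down a 3rd from the last.
C#5 to A4 is down a 3rd.

down a 3rd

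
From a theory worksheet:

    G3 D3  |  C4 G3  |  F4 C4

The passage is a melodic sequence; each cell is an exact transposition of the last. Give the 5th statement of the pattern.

Eb5 Bb4

Taking 2-note groups, the heads are G3, C4, F4: the pattern moves up a 4th.
Carrying on: Bb4 → Eb5.
From Eb5 the exact shape gives Eb5 Bb4.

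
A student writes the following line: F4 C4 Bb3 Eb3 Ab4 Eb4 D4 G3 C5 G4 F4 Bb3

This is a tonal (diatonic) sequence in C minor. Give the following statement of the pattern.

Taking 4-note groups, the heads are F4, Ab4, C5: the pattern moves up a 3rd.
From Eb5 the diatonic shape gives Eb5 Bb4 Ab4 D4.

Eb5 Bb4 Ab4 D4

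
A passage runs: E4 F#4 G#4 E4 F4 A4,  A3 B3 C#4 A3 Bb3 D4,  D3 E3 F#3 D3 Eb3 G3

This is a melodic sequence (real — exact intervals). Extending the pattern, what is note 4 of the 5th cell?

With 6-note cells, note 4 of each statement runs E4, A3, D3.
Each moves down a 5th. Continuing: G2 → C2.

C2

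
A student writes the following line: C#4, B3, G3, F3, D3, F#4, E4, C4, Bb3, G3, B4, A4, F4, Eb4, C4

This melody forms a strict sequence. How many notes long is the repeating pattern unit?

5

15 notes total. Splitting into 3 groups of 5:
C#4 B3 G3 F3 D3 | F#4 E4 C4 Bb3 G3 | B4 A4 F4 Eb4 C4
Every group is a transposition up a 4th of the one before; no shorter unit works.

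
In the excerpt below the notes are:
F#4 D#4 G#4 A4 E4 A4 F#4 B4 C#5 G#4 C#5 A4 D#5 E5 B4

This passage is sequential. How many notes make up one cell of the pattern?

There are 15 notes; a 5-note unit gives 3 cells:
F#4 D#4 G#4 A4 E4 | A4 F#4 B4 C#5 G#4 | C#5 A4 D#5 E5 B4
That's a consistent up a 3rd shift per cell, and no other grouping gives one.

5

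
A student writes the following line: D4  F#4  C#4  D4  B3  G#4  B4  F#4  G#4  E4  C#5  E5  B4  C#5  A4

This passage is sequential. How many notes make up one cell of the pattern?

5

Try groups of 5 (3 cells in 15 notes):
D4 F#4 C#4 D4 B3 | G#4 B4 F#4 G#4 E4 | C#5 E5 B4 C#5 A4
Each cell is the previous one up a 4th — so the unit is 5 notes.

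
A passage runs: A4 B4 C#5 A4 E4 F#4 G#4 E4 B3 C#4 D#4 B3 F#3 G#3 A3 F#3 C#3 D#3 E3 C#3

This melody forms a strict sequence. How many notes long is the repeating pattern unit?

4

There are 20 notes; a 4-note unit gives 5 cells:
A4 B4 C#5 A4 | E4 F#4 G#4 E4 | B3 C#4 D#4 B3 | F#3 G#3 A3 F#3 | C#3 D#3 E3 C#3
Every group is a transposition down a 4th of the one before; no shorter unit works.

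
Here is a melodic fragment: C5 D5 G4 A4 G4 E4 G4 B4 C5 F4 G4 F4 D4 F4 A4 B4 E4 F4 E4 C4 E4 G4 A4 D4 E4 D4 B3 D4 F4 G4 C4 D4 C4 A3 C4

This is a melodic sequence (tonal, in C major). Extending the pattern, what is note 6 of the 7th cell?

F3

With 7-note cells, note 6 of each statement runs E4, D4, C4, B3, A3.
Each moves down a 2nd. Continuing: G3 → F3.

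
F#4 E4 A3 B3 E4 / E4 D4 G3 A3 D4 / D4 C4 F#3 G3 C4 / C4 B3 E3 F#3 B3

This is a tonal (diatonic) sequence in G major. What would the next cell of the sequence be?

B3 A3 D3 E3 A3

With a 5-note motive the entries are F#4, E4, D4, C4, each down a 2nd from the previous.
So cell 5 is B3 A3 D3 E3 A3.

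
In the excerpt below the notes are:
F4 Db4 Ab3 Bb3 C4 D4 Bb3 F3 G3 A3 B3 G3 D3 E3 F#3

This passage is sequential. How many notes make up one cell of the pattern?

Try groups of 5 (3 cells in 15 notes):
F4 Db4 Ab3 Bb3 C4 | D4 Bb3 F3 G3 A3 | B3 G3 D3 E3 F#3
That's a consistent down a 3rd shift per cell, and no other grouping gives one.

5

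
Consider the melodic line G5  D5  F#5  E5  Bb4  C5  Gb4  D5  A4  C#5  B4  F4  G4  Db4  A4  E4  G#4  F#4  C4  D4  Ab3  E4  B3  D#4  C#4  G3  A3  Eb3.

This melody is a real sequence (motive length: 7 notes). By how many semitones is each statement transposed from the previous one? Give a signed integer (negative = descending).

With a 7-note motive the entries are G5, D5, A4, E4, each down a 4th from the previous.
G5→D5 is 74 − 79 = -5 semitones.

-5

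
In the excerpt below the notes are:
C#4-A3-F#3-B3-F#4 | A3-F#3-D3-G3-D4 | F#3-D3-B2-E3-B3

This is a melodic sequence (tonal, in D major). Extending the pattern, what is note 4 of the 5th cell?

The unit is 5 notes. Position-4 pitches of the 3 shown cells: B3, G3, E3.
Carrying that down a 3rd forward: C#3 → A2.

A2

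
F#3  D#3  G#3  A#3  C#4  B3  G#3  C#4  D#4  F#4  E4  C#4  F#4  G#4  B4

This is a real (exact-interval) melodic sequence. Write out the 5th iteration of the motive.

D5 B4 E5 F#5 A5

Unit = 5 notes; the statements start on F#3, B3, E4, moving up a 4th each time.
Continuing the starts: A4 → D5.
So cell 5 is D5 B4 E5 F#5 A5.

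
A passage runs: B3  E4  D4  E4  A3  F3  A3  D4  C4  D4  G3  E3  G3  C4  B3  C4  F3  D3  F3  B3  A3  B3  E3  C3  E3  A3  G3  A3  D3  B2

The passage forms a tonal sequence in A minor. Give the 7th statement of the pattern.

C3 F3 E3 F3 B2 G2

The 6-note cells begin on B3, A3, G3, F3, E3 — each down a 2nd from the last.
Continuing the starts: D3 → C3.
Statement 7 starts on C3 and keeps the same diatonic contour: C3 F3 E3 F3 B2 G2.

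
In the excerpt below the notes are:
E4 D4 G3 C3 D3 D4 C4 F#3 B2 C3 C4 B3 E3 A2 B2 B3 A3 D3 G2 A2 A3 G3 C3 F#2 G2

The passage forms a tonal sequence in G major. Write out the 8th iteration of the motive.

Taking 5-note groups, the heads are E4, D4, C4, B3, A3: the pattern moves down a 2nd.
Continuing the starts: G3 → F#3 → E3.
From E3 the diatonic shape gives E3 D3 G2 C2 D2.

E3 D3 G2 C2 D2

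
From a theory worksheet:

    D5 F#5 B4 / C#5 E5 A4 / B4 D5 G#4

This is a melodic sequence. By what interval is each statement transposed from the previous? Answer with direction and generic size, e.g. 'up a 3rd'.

down a 2nd

Taking 3-note groups, the heads are D5, C#5, B4: the pattern moves down a 2nd.
From D5 to C#5: down a 2nd.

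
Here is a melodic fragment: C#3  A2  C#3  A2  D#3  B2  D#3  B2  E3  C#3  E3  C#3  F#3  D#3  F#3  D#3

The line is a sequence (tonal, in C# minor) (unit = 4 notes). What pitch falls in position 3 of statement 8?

C#4

Grouping in 4s, the 3rd note of each cell is C#3, D#3, E3, F#3.
Each moves up a 2nd. Continuing: G#3 → A3 → B3 → C#4.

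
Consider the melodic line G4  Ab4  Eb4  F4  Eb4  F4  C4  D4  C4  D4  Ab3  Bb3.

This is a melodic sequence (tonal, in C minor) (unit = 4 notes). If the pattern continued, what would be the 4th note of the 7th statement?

With 4-note cells, note 4 of each statement runs F4, D4, Bb3.
Extending down a 3rd: G3 → Eb3 → C3 → Ab2.

Ab2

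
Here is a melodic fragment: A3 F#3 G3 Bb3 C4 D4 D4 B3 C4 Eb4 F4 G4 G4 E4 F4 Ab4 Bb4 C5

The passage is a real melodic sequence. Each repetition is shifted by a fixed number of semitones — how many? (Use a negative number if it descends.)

5

The 6-note cells begin on A3, D4, G4 — each up a 4th from the last.
A3 to D4 spans +5 semitones.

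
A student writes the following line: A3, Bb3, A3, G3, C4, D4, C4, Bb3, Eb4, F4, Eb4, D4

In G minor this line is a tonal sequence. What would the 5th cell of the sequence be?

Unit = 4 notes; the statements start on A3, C4, Eb4, moving up a 3rd each time.
Carrying on: G4 → Bb4.
From Bb4 the diatonic shape gives Bb4 C5 Bb4 A4.

Bb4 C5 Bb4 A4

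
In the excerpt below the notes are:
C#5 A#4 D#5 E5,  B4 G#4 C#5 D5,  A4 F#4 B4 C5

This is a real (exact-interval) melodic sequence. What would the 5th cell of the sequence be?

With a 4-note motive the entries are C#5, B4, A4, each down a 2nd from the previous.
Extending down a 2nd: G4 → F4.
From F4 the exact shape gives F4 D4 G4 Ab4.

F4 D4 G4 Ab4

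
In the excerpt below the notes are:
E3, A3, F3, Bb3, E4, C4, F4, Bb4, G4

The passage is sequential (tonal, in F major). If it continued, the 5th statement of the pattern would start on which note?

G5

Unit = 3 notes; the statements start on E3, Bb3, F4, moving up a 5th each time.
Continuing: C5 → G5. Statement 5 starts on G5.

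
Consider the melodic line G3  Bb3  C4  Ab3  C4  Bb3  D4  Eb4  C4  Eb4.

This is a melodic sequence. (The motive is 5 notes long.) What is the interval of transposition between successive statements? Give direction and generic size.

The 5-note cells begin on G3, Bb3 — each up a 3rd from the last.
G3 to Bb3 is up a 3rd.

up a 3rd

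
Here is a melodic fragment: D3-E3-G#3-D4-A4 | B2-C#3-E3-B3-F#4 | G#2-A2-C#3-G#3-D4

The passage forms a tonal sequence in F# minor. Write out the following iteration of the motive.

E2 F#2 A2 E3 B3

With a 5-note motive the entries are D3, B2, G#2, each down a 3rd from the previous.
Statement 4 starts on E2 and keeps the same diatonic contour: E2 F#2 A2 E3 B3.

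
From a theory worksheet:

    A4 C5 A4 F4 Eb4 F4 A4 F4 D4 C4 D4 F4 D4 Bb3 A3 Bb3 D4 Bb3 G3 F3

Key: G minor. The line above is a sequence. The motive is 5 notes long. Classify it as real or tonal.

Every note is diatonic to G minor.
Cell 1 has +3 semitones from note 1 to 2, but cell 2 has +4 — the interval quality changes while the contour stays the same, which is the hallmark of a tonal sequence.

tonal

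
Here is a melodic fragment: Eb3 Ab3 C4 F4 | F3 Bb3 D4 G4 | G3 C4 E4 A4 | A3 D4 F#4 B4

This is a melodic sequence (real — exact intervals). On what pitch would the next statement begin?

B3

The 4-note cells begin on Eb3, F3, G3, A3 — each up a 2nd from the last.
One more step up a 2nd gives B3.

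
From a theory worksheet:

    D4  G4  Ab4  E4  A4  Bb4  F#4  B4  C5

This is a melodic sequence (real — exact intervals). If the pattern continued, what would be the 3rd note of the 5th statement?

Grouping in 3s, the 3rd note of each cell is Ab4, Bb4, C5.
Carrying that up a 2nd forward: D5 → E5.

E5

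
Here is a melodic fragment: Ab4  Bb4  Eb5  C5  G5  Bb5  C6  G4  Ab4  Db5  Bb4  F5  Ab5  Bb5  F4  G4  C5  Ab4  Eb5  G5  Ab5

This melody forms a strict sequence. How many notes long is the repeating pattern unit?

There are 21 notes; a 7-note unit gives 3 cells:
Ab4 Bb4 Eb5 C5 G5 Bb5 C6 | G4 Ab4 Db5 Bb4 F5 Ab5 Bb5 | F4 G4 C5 Ab4 Eb5 G5 Ab5
Every group is a transposition down a 2nd of the one before; no shorter unit works.

7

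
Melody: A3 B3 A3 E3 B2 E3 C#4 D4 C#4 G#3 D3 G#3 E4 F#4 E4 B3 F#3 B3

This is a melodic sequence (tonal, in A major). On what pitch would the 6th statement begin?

With a 6-note motive the entries are A3, C#4, E4, each up a 3rd from the previous.
Extending the heads up a 3rd: G#4 → B4 → D5.

D5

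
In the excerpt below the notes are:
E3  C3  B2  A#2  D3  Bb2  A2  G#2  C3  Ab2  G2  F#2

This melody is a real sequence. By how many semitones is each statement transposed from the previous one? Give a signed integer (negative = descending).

With a 4-note motive the entries are E3, D3, C3, each down a 2nd from the previous.
Counting half-steps from E3 to D3: -2.

-2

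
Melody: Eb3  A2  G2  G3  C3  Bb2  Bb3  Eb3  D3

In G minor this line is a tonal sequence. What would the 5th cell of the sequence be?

F4 Bb3 A3

The 3-note cells begin on Eb3, G3, Bb3 — each up a 3rd from the last.
Continuing the starts: D4 → F4.
From F4 the diatonic shape gives F4 Bb3 A3.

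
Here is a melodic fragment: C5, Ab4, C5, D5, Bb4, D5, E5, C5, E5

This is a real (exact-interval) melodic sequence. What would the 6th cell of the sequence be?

A#5 F#5 A#5

The 3-note cells begin on C5, D5, E5 — each up a 2nd from the last.
Extending up a 2nd: F#5 → G#5 → A#5.
From A#5 the exact shape gives A#5 F#5 A#5.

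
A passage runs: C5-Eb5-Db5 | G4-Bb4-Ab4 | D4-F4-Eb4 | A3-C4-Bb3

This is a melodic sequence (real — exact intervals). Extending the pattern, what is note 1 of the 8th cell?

C#2

With 3-note cells, note 1 of each statement runs C5, G4, D4, A3.
Carrying that down a 4th forward: E3 → B2 → F#2 → C#2.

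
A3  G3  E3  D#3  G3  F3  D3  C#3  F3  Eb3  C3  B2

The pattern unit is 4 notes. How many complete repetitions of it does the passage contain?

12 notes in groups of 4 gives 12/4 = 3 statements.
Starts: A3, G3, F3 — each down a 2nd.

3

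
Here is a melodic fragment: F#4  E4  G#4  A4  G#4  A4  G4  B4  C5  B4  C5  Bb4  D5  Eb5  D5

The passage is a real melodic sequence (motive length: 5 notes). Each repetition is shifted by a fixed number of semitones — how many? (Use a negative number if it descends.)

The 5-note cells begin on F#4, A4, C5 — each up a 3rd from the last.
Counting half-steps from F#4 to A4: 3.

3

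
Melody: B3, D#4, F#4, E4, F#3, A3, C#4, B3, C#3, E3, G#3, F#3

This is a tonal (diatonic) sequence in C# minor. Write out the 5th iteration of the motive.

D#2 F#2 A2 G#2

Unit = 4 notes; the statements start on B3, F#3, C#3, moving down a 4th each time.
Extending down a 4th: G#2 → D#2.
So cell 5 is D#2 F#2 A2 G#2.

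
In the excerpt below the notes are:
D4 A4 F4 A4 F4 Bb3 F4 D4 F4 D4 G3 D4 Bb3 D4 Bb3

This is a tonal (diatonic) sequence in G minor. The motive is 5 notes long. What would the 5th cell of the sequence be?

C3 G3 Eb3 G3 Eb3

Taking 5-note groups, the heads are D4, Bb3, G3: the pattern moves down a 3rd.
Carrying on: Eb3 → C3.
So cell 5 is C3 G3 Eb3 G3 Eb3.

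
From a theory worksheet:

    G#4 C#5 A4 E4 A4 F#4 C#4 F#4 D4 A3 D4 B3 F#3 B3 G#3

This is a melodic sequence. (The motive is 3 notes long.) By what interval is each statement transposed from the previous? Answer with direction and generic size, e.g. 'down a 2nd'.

The 3-note cells begin on G#4, E4, C#4, A3, F#3 — each down a 3rd from the last.
G#4 to E4 is down a 3rd.

down a 3rd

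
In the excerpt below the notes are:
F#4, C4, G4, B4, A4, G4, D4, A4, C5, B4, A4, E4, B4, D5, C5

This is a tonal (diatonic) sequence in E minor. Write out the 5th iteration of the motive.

C5 G4 D5 F#5 E5

With a 5-note motive the entries are F#4, G4, A4, each up a 2nd from the previous.
Extending up a 2nd: B4 → C5.
Statement 5 starts on C5 and keeps the same diatonic contour: C5 G4 D5 F#5 E5.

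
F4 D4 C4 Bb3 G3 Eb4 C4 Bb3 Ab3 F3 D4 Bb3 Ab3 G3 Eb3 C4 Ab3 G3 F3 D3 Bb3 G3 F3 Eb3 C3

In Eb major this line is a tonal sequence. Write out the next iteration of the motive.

Ab3 F3 Eb3 D3 Bb2

Unit = 5 notes; the statements start on F4, Eb4, D4, C4, Bb3, moving down a 2nd each time.
From Ab3 the diatonic shape gives Ab3 F3 Eb3 D3 Bb2.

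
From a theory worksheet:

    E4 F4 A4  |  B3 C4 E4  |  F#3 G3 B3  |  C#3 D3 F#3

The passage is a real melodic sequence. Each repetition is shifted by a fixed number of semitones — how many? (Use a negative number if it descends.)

The 3-note cells begin on E4, B3, F#3, C#3 — each down a 4th from the last.
E4→B3 is 59 − 64 = -5 semitones.

-5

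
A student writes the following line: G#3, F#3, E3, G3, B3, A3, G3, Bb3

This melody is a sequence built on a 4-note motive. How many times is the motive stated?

8 notes in groups of 4 gives 8/4 = 2 statements.
Starts: G#3, B3 — each up a 3rd.

2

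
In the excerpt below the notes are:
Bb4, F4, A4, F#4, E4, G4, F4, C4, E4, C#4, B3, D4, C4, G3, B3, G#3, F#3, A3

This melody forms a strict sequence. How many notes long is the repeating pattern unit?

6

Try groups of 6 (3 cells in 18 notes):
Bb4 F4 A4 F#4 E4 G4 | F4 C4 E4 C#4 B3 D4 | C4 G3 B3 G#3 F#3 A3
Every group is a transposition down a 4th of the one before; no shorter unit works.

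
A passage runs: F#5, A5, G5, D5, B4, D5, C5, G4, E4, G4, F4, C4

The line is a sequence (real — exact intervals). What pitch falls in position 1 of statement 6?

G2

Grouping in 4s, the 1st note of each cell is F#5, B4, E4.
Extending down a 5th: A3 → D3 → G2.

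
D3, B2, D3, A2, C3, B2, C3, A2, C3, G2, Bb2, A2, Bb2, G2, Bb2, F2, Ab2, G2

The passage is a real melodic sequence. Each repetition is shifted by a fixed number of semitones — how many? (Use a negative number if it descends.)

-2

Taking 6-note groups, the heads are D3, C3, Bb2: the pattern moves down a 2nd.
Counting half-steps from D3 to C3: -2.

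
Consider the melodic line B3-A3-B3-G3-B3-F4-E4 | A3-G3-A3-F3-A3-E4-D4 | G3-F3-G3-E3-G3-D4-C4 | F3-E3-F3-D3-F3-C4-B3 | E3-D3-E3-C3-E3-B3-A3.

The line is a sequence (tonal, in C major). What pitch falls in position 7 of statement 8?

E3

The unit is 7 notes. Position-7 pitches of the 5 shown cells: E4, D4, C4, B3, A3.
Carrying that down a 2nd forward: G3 → F3 → E3.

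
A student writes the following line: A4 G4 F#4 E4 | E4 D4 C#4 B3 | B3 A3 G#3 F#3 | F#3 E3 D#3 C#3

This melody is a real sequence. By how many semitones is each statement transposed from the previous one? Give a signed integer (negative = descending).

The 4-note cells begin on A4, E4, B3, F#3 — each down a 4th from the last.
Counting half-steps from A4 to E4: -5.

-5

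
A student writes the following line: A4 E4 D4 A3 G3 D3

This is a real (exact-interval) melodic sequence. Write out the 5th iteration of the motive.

F2 C2

The 2-note cells begin on A4, D4, G3 — each down a 5th from the last.
Continuing the starts: C3 → F2.
From F2 the exact shape gives F2 C2.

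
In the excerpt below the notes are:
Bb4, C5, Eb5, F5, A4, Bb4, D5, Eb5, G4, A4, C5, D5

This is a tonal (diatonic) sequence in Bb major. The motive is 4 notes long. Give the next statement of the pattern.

F4 G4 Bb4 C5

The 4-note cells begin on Bb4, A4, G4 — each down a 2nd from the last.
So cell 4 is F4 G4 Bb4 C5.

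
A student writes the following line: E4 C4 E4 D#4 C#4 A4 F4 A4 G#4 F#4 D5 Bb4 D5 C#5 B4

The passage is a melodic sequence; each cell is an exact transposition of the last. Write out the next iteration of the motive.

G5 Eb5 G5 F#5 E5

Unit = 5 notes; the statements start on E4, A4, D5, moving up a 4th each time.
So cell 4 is G5 Eb5 G5 F#5 E5.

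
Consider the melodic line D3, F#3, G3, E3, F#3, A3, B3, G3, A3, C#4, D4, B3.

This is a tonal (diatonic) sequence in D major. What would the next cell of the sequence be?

C#4 E4 F#4 D4

Taking 4-note groups, the heads are D3, F#3, A3: the pattern moves up a 3rd.
From C#4 the diatonic shape gives C#4 E4 F#4 D4.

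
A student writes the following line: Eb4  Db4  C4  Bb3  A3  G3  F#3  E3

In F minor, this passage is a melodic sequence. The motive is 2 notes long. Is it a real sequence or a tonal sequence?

Each cell has the same semitone pattern (-2,) — intervals are preserved exactly.
And A3 lies outside F minor, so the sequence is real rather than tonal.

real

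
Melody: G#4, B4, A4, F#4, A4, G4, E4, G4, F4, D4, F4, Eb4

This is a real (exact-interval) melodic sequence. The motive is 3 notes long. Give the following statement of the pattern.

With a 3-note motive the entries are G#4, F#4, E4, D4, each down a 2nd from the previous.
From C4 the exact shape gives C4 Eb4 Db4.

C4 Eb4 Db4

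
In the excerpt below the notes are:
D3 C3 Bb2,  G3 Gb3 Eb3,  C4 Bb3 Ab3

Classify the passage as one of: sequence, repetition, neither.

Note 2 of cell 2 is Gb3; if this were a sequence it would be F3. No unit length gives a consistent transposition pattern.

neither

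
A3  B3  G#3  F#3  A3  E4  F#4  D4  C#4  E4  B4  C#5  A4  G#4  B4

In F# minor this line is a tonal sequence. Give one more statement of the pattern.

Unit = 5 notes; the statements start on A3, E4, B4, moving up a 5th each time.
Statement 4 starts on F#5 and keeps the same diatonic contour: F#5 G#5 E5 D5 F#5.

F#5 G#5 E5 D5 F#5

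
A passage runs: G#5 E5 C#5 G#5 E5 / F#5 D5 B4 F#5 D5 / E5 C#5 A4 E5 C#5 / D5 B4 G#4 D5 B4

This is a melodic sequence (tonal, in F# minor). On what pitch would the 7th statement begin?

With a 5-note motive the entries are G#5, F#5, E5, D5, each down a 2nd from the previous.
Continuing: C#5 → B4 → A4. Statement 7 starts on A4.

A4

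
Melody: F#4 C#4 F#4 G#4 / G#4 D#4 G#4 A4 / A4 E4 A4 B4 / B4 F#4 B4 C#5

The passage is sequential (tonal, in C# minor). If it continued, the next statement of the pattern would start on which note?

Taking 4-note groups, the heads are F#4, G#4, A4, B4: the pattern moves up a 2nd.
The next head, up a 2nd from B4, is C#5.

C#5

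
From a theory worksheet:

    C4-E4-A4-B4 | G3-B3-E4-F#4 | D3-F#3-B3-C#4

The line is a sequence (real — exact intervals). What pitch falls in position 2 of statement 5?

With 4-note cells, note 2 of each statement runs E4, B3, F#3.
Extending down a 4th: C#3 → G#2.

G#2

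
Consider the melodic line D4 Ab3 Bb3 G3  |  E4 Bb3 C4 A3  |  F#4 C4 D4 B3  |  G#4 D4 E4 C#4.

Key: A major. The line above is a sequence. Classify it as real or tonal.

real

Each cell has the same semitone pattern (-6, 2, -3) — intervals are preserved exactly.
And Bb3 lies outside A major, so the sequence is real rather than tonal.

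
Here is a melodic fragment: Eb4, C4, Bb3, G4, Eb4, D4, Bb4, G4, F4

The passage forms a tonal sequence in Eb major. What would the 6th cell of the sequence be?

Ab5 F5 Eb5

With a 3-note motive the entries are Eb4, G4, Bb4, each up a 3rd from the previous.
Carrying on: D5 → F5 → Ab5.
Statement 6 starts on Ab5 and keeps the same diatonic contour: Ab5 F5 Eb5.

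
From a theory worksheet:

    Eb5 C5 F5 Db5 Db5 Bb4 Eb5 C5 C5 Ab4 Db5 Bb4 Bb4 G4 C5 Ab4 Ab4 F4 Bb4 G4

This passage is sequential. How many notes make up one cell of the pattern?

There are 20 notes; a 4-note unit gives 5 cells:
Eb5 C5 F5 Db5 | Db5 Bb4 Eb5 C5 | C5 Ab4 Db5 Bb4 | Bb4 G4 C5 Ab4 | Ab4 F4 Bb4 G4
Each cell is the previous one down a 2nd — so the unit is 4 notes.

4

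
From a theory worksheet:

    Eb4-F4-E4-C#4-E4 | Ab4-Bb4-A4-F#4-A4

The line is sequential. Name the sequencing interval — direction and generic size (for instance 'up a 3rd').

The 5-note cells begin on Eb4, Ab4 — each up a 4th from the last.
Eb4 to Ab4 is up a 4th.

up a 4th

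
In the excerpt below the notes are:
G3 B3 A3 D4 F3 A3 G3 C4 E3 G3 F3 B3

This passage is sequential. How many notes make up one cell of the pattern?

Try groups of 4 (3 cells in 12 notes):
G3 B3 A3 D4 | F3 A3 G3 C4 | E3 G3 F3 B3
That's a consistent down a 2nd shift per cell, and no other grouping gives one.

4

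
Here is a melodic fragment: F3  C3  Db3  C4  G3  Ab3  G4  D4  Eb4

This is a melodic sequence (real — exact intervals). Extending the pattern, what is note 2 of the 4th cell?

A4

With 3-note cells, note 2 of each statement runs C3, G3, D4.
One more up a 5th gives A4.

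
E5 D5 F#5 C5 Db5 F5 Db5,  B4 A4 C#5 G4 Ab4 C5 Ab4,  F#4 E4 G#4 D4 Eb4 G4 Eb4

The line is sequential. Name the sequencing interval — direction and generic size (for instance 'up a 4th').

Taking 7-note groups, the heads are E5, B4, F#4: the pattern moves down a 4th.
From E5 to B4: down a 4th.

down a 4th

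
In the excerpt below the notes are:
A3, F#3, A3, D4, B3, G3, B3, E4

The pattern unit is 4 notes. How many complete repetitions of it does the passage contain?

2

8 notes in groups of 4 gives 8/4 = 2 statements.
Starts: A3, B3 — each up a 2nd.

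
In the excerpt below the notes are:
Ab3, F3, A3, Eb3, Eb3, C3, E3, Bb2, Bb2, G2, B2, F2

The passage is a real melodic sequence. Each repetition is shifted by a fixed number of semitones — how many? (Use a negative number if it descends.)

Taking 4-note groups, the heads are Ab3, Eb3, Bb2: the pattern moves down a 4th.
Ab3 to Eb3 spans -5 semitones.

-5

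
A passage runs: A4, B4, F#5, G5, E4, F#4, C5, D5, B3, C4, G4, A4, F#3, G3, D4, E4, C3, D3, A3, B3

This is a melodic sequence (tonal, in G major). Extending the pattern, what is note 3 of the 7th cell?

B2

Grouping in 4s, the 3rd note of each cell is F#5, C5, G4, D4, A3.
Each moves down a 4th. Continuing: E3 → B2.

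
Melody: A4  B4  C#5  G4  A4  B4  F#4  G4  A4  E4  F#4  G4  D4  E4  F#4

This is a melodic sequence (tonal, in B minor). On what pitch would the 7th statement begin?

B3

With a 3-note motive the entries are A4, G4, F#4, E4, D4, each down a 2nd from the previous.
Extending the heads down a 2nd: C#4 → B3.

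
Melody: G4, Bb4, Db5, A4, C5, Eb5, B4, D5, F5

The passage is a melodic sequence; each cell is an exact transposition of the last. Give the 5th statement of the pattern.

D#5 F#5 A5

With a 3-note motive the entries are G4, A4, B4, each up a 2nd from the previous.
Extending up a 2nd: C#5 → D#5.
From D#5 the exact shape gives D#5 F#5 A5.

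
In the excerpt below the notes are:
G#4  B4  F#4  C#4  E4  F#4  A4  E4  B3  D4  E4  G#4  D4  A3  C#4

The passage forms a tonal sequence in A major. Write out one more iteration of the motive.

D4 F#4 C#4 G#3 B3

Unit = 5 notes; the statements start on G#4, F#4, E4, moving down a 2nd each time.
From D4 the diatonic shape gives D4 F#4 C#4 G#3 B3.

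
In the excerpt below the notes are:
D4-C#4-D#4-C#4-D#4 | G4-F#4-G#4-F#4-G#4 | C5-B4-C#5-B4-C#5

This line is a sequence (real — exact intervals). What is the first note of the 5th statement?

Taking 5-note groups, the heads are D4, G4, C5: the pattern moves up a 4th.
Continuing: F5 → Bb5. Statement 5 starts on Bb5.

Bb5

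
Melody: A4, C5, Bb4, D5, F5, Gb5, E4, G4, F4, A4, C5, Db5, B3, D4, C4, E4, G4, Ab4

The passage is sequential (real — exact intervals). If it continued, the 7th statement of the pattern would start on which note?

The 6-note cells begin on A4, E4, B3 — each down a 4th from the last.
Continuing: F#3 → C#3 → G#2 → D#2. Statement 7 starts on D#2.

D#2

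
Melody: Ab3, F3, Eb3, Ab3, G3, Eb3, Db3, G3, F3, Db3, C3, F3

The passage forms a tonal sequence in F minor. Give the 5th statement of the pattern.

Db3 Bb2 Ab2 Db3

With a 4-note motive the entries are Ab3, G3, F3, each down a 2nd from the previous.
Continuing the starts: Eb3 → Db3.
Statement 5 starts on Db3 and keeps the same diatonic contour: Db3 Bb2 Ab2 Db3.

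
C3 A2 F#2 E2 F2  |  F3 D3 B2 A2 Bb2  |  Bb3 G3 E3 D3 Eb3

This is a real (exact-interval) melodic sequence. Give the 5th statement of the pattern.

Taking 5-note groups, the heads are C3, F3, Bb3: the pattern moves up a 4th.
Continuing the starts: Eb4 → Ab4.
So cell 5 is Ab4 F4 D4 C4 Db4.

Ab4 F4 D4 C4 Db4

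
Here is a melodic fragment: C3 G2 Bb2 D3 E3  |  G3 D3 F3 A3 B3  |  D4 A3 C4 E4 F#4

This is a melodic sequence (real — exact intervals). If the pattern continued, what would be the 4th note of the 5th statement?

F#5

Grouping in 5s, the 4th note of each cell is D3, A3, E4.
Extending up a 5th: B4 → F#5.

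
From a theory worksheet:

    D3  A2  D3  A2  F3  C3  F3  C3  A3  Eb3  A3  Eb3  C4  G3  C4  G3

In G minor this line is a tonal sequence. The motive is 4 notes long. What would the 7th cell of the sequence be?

Bb4 F4 Bb4 F4

The 4-note cells begin on D3, F3, A3, C4 — each up a 3rd from the last.
Continuing the starts: Eb4 → G4 → Bb4.
So cell 7 is Bb4 F4 Bb4 F4.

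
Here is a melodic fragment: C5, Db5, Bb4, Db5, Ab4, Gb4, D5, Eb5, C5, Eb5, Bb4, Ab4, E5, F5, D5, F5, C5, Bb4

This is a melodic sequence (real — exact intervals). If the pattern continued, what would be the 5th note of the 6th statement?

With 6-note cells, note 5 of each statement runs Ab4, Bb4, C5.
Carrying that up a 2nd forward: D5 → E5 → F#5.

F#5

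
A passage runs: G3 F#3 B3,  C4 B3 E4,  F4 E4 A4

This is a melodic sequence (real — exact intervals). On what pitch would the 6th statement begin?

Ab5

Unit = 3 notes; the statements start on G3, C4, F4, moving up a 4th each time.
Extending the heads up a 4th: Bb4 → Eb5 → Ab5.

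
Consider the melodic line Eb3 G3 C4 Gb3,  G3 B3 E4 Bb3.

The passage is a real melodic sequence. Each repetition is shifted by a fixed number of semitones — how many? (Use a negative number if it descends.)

4

The 4-note cells begin on Eb3, G3 — each up a 3rd from the last.
Eb3 to G3 spans +4 semitones.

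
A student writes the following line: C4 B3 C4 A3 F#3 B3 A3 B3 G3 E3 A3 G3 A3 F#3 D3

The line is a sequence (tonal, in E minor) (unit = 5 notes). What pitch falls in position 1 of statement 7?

With 5-note cells, note 1 of each statement runs C4, B3, A3.
Carrying that down a 2nd forward: G3 → F#3 → E3 → D3.

D3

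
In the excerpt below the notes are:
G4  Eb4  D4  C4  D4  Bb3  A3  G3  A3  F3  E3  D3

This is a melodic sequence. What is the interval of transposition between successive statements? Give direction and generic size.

Unit = 4 notes; the statements start on G4, D4, A3, moving down a 4th each time.
From G4 to D4: down a 4th.

down a 4th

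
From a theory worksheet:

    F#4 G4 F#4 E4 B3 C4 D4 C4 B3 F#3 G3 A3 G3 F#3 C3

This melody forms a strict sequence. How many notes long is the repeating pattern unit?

5

15 notes total. Splitting into 3 groups of 5:
F#4 G4 F#4 E4 B3 | C4 D4 C4 B3 F#3 | G3 A3 G3 F#3 C3
That's a consistent down a 4th shift per cell, and no other grouping gives one.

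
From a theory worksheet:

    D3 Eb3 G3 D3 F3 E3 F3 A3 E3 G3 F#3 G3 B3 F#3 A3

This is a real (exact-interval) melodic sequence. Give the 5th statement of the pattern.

A#3 B3 D#4 A#3 C#4

Unit = 5 notes; the statements start on D3, E3, F#3, moving up a 2nd each time.
Continuing the starts: G#3 → A#3.
So cell 5 is A#3 B3 D#4 A#3 C#4.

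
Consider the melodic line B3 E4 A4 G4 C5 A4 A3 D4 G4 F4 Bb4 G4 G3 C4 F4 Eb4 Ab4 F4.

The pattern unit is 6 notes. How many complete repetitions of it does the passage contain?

18 notes in groups of 6 gives 18/6 = 3 statements.
Starts: B3, A3, G3 — each down a 2nd.

3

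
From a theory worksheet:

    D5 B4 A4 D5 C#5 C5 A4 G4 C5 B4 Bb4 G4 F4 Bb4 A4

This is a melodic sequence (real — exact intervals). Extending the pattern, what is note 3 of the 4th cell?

Eb4

The unit is 5 notes. Position-3 pitches of the 3 shown cells: A4, G4, F4.
Each moves down a 2nd; the next is Eb4.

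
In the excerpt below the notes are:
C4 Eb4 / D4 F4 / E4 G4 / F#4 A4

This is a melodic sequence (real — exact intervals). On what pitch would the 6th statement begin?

Unit = 2 notes; the statements start on C4, D4, E4, F#4, moving up a 2nd each time.
Continuing: G#4 → A#4. Statement 6 starts on A#4.

A#4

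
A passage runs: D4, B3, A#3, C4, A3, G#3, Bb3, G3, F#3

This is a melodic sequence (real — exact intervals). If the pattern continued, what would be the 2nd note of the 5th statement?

Eb3

The unit is 3 notes. Position-2 pitches of the 3 shown cells: B3, A3, G3.
Carrying that down a 2nd forward: F3 → Eb3.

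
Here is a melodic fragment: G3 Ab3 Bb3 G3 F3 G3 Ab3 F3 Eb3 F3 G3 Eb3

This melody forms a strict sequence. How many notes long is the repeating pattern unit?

4

Try groups of 4 (3 cells in 12 notes):
G3 Ab3 Bb3 G3 | F3 G3 Ab3 F3 | Eb3 F3 G3 Eb3
Every group is a transposition down a 2nd of the one before; no shorter unit works.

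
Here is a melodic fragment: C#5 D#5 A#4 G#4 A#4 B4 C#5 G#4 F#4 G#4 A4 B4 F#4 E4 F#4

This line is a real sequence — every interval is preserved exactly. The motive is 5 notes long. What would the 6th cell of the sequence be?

With a 5-note motive the entries are C#5, B4, A4, each down a 2nd from the previous.
Carrying on: G4 → F4 → Eb4.
From Eb4 the exact shape gives Eb4 F4 C4 Bb3 C4.

Eb4 F4 C4 Bb3 C4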